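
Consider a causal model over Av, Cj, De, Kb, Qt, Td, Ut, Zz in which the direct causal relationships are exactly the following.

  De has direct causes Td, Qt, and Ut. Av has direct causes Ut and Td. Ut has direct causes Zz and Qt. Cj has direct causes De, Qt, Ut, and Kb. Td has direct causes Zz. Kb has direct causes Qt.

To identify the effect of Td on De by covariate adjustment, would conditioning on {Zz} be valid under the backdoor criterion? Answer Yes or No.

Backdoor paths from Td to De (paths whose first edge points into Td):
  P1: Td <- Zz -> Ut <- Qt -> De
  P2: Td <- Zz -> Ut <- Qt -> Kb -> Cj <- De
  P3: Td <- Zz -> Ut <- Qt -> Cj <- De
  P4: Td <- Zz -> Ut -> De
  P5: Td <- Zz -> Ut -> Cj <- Qt -> De
  P6: Td <- Zz -> Ut -> Cj <- De
  P7: Td <- Zz -> Ut -> Cj <- Kb <- Qt -> De
Condition 1 (no descendant of Td in the set): holds — descendants of Td are {Av, Cj, De}; none are in {Zz}.
Condition 2 (every backdoor path blocked by {Zz}):
  P1: blocked at fork node Zz ∈ conditioning set.
  P2: blocked at fork node Zz ∈ conditioning set.
  P3: blocked at fork node Zz ∈ conditioning set.
  P4: blocked at fork node Zz ∈ conditioning set.
  P5: blocked at fork node Zz ∈ conditioning set.
  P6: blocked at fork node Zz ∈ conditioning set.
  P7: blocked at fork node Zz ∈ conditioning set.
{Zz} satisfies the backdoor criterion.

Yes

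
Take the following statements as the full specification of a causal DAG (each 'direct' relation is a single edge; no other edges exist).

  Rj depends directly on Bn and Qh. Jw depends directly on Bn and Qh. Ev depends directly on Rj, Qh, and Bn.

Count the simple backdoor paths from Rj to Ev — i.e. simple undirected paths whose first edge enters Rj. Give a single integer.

A backdoor path from Rj to Ev is any simple undirected path whose first edge points into Rj (i.e. leaves Rj via a parent).
Parents of Rj: {Bn, Qh}.
Enumerating:
  P1: Rj <- Bn -> Jw <- Qh -> Ev
  P2: Rj <- Bn -> Ev
  P3: Rj <- Qh -> Jw <- Bn -> Ev
  P4: Rj <- Qh -> Ev
That exhausts the simple backdoor paths. Count: 4.

4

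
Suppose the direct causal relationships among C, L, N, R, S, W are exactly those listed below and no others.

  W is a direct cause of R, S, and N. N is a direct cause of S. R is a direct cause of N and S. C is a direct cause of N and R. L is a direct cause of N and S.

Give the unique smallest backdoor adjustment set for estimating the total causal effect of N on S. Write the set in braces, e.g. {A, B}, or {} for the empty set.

Variables eligible for adjustment (non-descendants of N, excluding N and S): {C, L, R, W}.
Backdoor paths from N to S:
  P1: N <- C -> R <- W -> S
  P2: N <- C -> R -> S
  P3: N <- L -> S
  P4: N <- W -> R -> S
  P5: N <- W -> S
  P6: N <- R <- W -> S
  P7: N <- R -> S
The empty set is not sufficient: P2 (N <- C -> R -> S) has no collider blocking it and no conditioned non-collider, so it is open.
Try {L, R, W}:
  P1: blocked at fork node W ∈ conditioning set.
  P2: blocked at chain node R ∈ conditioning set.
  P3: blocked at fork node L ∈ conditioning set.
  P4: blocked at fork node W ∈ conditioning set.
  P5: blocked at fork node W ∈ conditioning set.
  P6: blocked at chain node R ∈ conditioning set.
  P7: blocked at fork node R ∈ conditioning set.
{L, R, W} contains no descendant of N and blocks every backdoor path.
Every element of {L, R, W} is needed (dropping L leaves P3 open; dropping R leaves P2 open; dropping W leaves P1 open), so no proper subset is valid.
Among all size-3 subsets of the eligible variables, only {L, R, W} blocks every backdoor path, so it is the unique smallest valid adjustment set.

{L, R, W}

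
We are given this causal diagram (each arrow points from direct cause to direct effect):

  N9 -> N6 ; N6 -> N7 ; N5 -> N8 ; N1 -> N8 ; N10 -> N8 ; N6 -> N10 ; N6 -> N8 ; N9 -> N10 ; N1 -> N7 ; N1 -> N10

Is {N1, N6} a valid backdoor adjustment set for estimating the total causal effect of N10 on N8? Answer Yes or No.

Yes

Backdoor paths from N10 to N8 (paths whose first edge points into N10):
  P1: N10 <- N9 -> N6 -> N7 <- N1 -> N8
  P2: N10 <- N9 -> N6 -> N8
  P3: N10 <- N6 -> N7 <- N1 -> N8
  P4: N10 <- N6 -> N8
  P5: N10 <- N1 -> N7 <- N6 -> N8
  P6: N10 <- N1 -> N8
Condition 1 (no descendant of N10 in the set): holds — descendants of N10 are {N8}; none are in {N1, N6}.
Condition 2 (every backdoor path blocked by {N1, N6}):
  P1: blocked at chain node N6 ∈ conditioning set.
  P2: blocked at chain node N6 ∈ conditioning set.
  P3: blocked at fork node N6 ∈ conditioning set.
  P4: blocked at fork node N6 ∈ conditioning set.
  P5: blocked at fork node N1 ∈ conditioning set.
  P6: blocked at fork node N1 ∈ conditioning set.
{N1, N6} satisfies the backdoor criterion.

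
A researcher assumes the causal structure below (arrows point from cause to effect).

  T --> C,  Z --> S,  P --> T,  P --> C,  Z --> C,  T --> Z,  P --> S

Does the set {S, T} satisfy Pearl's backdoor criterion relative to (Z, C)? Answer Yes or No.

Backdoor paths from Z to C (paths whose first edge points into Z):
  P1: Z <- T <- P -> C
  P2: Z <- T -> C
Condition 1 (no descendant of Z in the set): FAILS — S is a descendant of Z.
Condition 2 (every backdoor path blocked by {S, T}):
  P1: blocked at chain node T ∈ conditioning set.
  P2: blocked at fork node T ∈ conditioning set.
{S, T} does not satisfy the backdoor criterion.

No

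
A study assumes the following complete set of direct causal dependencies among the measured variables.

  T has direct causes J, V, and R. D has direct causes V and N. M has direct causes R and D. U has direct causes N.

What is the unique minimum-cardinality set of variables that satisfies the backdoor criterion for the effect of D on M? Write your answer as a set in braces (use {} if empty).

{}

Variables eligible for adjustment (non-descendants of D, excluding D and M): {J, N, R, T, U, V}.
Backdoor paths from D to M:
  P1: D <- V -> T <- R -> M
Each backdoor path contains an unconditioned collider, so every path is already blocked with the empty conditioning set:
  P1: blocked at collider T (neither it nor any descendant is in the conditioning set).
The empty set is therefore the unique smallest valid set.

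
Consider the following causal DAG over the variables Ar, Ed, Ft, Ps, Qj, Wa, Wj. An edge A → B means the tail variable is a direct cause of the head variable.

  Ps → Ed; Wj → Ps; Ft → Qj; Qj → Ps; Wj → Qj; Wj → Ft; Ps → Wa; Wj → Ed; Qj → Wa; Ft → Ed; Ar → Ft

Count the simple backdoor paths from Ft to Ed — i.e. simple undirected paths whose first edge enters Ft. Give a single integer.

4

A backdoor path from Ft to Ed is any simple undirected path whose first edge points into Ft (i.e. leaves Ft via a parent).
Parents of Ft: {Ar, Wj}.
Enumerating:
  P1: Ft <- Wj -> Qj -> Ps -> Ed
  P2: Ft <- Wj -> Qj -> Wa <- Ps -> Ed
  P3: Ft <- Wj -> Ps -> Ed
  P4: Ft <- Wj -> Ed
That exhausts the simple backdoor paths. Count: 4.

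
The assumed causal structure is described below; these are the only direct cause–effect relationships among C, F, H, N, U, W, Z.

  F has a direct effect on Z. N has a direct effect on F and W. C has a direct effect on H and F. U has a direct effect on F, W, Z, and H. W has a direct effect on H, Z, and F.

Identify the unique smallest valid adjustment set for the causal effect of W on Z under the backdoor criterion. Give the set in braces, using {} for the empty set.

{N, U}

Variables eligible for adjustment (non-descendants of W, excluding W and Z): {C, N, U}.
Backdoor paths from W to Z:
  P1: W <- N -> F <- U -> Z
  P2: W <- N -> F <- C -> H <- U -> Z
  P3: W <- N -> F -> Z
  P4: W <- U -> F -> Z
  P5: W <- U -> H <- C -> F -> Z
  P6: W <- U -> Z
The empty set is not sufficient: P3 (W <- N -> F -> Z) has no collider blocking it and no conditioned non-collider, so it is open.
Try {N, U}:
  P1: blocked at fork node N ∈ conditioning set.
  P2: blocked at fork node N ∈ conditioning set.
  P3: blocked at fork node N ∈ conditioning set.
  P4: blocked at fork node U ∈ conditioning set.
  P5: blocked at fork node U ∈ conditioning set.
  P6: blocked at fork node U ∈ conditioning set.
{N, U} contains no descendant of W and blocks every backdoor path.
Every element of {N, U} is needed (dropping N leaves P3 open; dropping U leaves P4 open), so no proper subset is valid.
Among all size-2 subsets of the eligible variables, only {N, U} blocks every backdoor path, so it is the unique smallest valid adjustment set.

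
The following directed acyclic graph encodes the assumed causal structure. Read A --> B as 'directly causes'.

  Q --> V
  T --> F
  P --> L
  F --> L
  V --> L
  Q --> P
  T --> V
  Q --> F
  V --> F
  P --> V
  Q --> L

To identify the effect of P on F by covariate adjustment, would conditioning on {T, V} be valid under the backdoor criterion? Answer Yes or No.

Backdoor paths from P to F (paths whose first edge points into P):
  P1: P <- Q -> V <- T -> F
  P2: P <- Q -> V -> F
  P3: P <- Q -> V -> L <- F
  P4: P <- Q -> F
  P5: P <- Q -> L <- V <- T -> F
  P6: P <- Q -> L <- V -> F
  P7: P <- Q -> L <- F
Condition 1 (no descendant of P in the set): FAILS — V is a descendant of P.
Condition 2 (every backdoor path blocked by {T, V}):
  P1: blocked at fork node T ∈ conditioning set.
  P2: blocked at chain node V ∈ conditioning set.
  P3: blocked at chain node V ∈ conditioning set.
  P4: open — no interior node is in the conditioning set.
  P5: blocked at collider L (neither it nor any descendant is in the conditioning set).
  P6: blocked at collider L (neither it nor any descendant is in the conditioning set).
  P7: blocked at collider L (neither it nor any descendant is in the conditioning set).
{T, V} does not satisfy the backdoor criterion.

No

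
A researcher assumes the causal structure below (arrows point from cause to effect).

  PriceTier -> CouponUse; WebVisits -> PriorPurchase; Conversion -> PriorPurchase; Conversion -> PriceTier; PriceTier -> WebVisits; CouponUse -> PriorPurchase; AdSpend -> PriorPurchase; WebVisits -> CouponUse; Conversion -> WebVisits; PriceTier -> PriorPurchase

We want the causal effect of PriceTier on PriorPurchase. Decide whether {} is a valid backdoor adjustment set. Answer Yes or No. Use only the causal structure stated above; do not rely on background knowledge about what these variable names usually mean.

No

Backdoor paths from PriceTier to PriorPurchase (paths whose first edge points into PriceTier):
  P1: PriceTier <- Conversion -> WebVisits -> CouponUse -> PriorPurchase
  P2: PriceTier <- Conversion -> WebVisits -> PriorPurchase
  P3: PriceTier <- Conversion -> PriorPurchase
Condition 1 (no descendant of PriceTier in the set): holds — descendants of PriceTier are {CouponUse, PriorPurchase, WebVisits}; none are in {}.
Condition 2 (every backdoor path blocked by {}):
  P1: open — no interior node is in the conditioning set.
  P2: open — no interior node is in the conditioning set.
  P3: open — no interior node is in the conditioning set.
{} does not satisfy the backdoor criterion.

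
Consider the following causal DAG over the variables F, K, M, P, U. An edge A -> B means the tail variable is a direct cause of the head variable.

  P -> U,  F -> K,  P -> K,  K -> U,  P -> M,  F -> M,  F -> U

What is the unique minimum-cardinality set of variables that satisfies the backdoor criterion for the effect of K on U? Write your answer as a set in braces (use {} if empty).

{F, P}

Variables eligible for adjustment (non-descendants of K, excluding K and U): {F, M, P}.
Backdoor paths from K to U:
  P1: K <- F -> U
  P2: K <- F -> M <- P -> U
  P3: K <- P -> U
  P4: K <- P -> M <- F -> U
The empty set is not sufficient: P1 (K <- F -> U) has no collider blocking it and no conditioned non-collider, so it is open.
Try {F, P}:
  P1: blocked at fork node F ∈ conditioning set.
  P2: blocked at fork node F ∈ conditioning set.
  P3: blocked at fork node P ∈ conditioning set.
  P4: blocked at fork node P ∈ conditioning set.
{F, P} contains no descendant of K and blocks every backdoor path.
Every element of {F, P} is needed (dropping F leaves P1 open; dropping P leaves P3 open), so no proper subset is valid.
Among all size-2 subsets of the eligible variables, only {F, P} blocks every backdoor path, so it is the unique smallest valid adjustment set.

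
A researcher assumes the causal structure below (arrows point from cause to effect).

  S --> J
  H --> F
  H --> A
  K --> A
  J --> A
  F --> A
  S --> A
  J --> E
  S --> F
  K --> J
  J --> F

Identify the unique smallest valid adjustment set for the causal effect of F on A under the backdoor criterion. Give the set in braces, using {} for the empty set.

Variables eligible for adjustment (non-descendants of F, excluding F and A): {E, H, J, K, S}.
Backdoor paths from F to A:
  P1: F <- S -> J <- K -> A
  P2: F <- S -> J -> A
  P3: F <- S -> A
  P4: F <- J <- K -> A
  P5: F <- J <- S -> A
  P6: F <- J -> A
  P7: F <- H -> A
The empty set is not sufficient: P2 (F <- S -> J -> A) has no collider blocking it and no conditioned non-collider, so it is open.
Try {H, J, S}:
  P1: blocked at fork node S ∈ conditioning set.
  P2: blocked at fork node S ∈ conditioning set.
  P3: blocked at fork node S ∈ conditioning set.
  P4: blocked at chain node J ∈ conditioning set.
  P5: blocked at chain node J ∈ conditioning set.
  P6: blocked at fork node J ∈ conditioning set.
  P7: blocked at fork node H ∈ conditioning set.
{H, J, S} contains no descendant of F and blocks every backdoor path.
Every element of {H, J, S} is needed (dropping H leaves P7 open; dropping J leaves P4 open; dropping S leaves P1 open), so no proper subset is valid.
Among all size-3 subsets of the eligible variables, only {H, J, S} blocks every backdoor path, so it is the unique smallest valid adjustment set.

{H, J, S}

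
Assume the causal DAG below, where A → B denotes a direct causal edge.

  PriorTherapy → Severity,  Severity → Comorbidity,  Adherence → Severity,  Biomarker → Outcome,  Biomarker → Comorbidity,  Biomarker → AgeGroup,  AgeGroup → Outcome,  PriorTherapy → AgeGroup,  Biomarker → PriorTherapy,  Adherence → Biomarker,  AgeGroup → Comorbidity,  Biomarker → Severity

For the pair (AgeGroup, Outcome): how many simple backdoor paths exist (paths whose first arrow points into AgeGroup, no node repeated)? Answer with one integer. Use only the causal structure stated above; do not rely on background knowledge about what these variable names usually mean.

5

A backdoor path from AgeGroup to Outcome is any simple undirected path whose first edge points into AgeGroup (i.e. leaves AgeGroup via a parent).
Parents of AgeGroup: {Biomarker, PriorTherapy}.
Enumerating:
  P1: AgeGroup <- Biomarker -> Outcome
  P2: AgeGroup <- PriorTherapy <- Biomarker -> Outcome
  P3: AgeGroup <- PriorTherapy -> Severity <- Adherence -> Biomarker -> Outcome
  P4: AgeGroup <- PriorTherapy -> Severity <- Biomarker -> Outcome
  P5: AgeGroup <- PriorTherapy -> Severity -> Comorbidity <- Biomarker -> Outcome
That exhausts the simple backdoor paths. Count: 5.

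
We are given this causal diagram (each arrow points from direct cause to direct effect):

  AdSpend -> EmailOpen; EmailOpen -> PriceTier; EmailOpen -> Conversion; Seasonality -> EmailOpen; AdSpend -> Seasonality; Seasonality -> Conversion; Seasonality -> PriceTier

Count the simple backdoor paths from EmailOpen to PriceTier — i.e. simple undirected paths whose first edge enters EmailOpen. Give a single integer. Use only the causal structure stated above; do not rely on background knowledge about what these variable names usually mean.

A backdoor path from EmailOpen to PriceTier is any simple undirected path whose first edge points into EmailOpen (i.e. leaves EmailOpen via a parent).
Parents of EmailOpen: {AdSpend, Seasonality}.
Enumerating:
  P1: EmailOpen <- AdSpend -> Seasonality -> PriceTier
  P2: EmailOpen <- Seasonality -> PriceTier
That exhausts the simple backdoor paths. Count: 2.

2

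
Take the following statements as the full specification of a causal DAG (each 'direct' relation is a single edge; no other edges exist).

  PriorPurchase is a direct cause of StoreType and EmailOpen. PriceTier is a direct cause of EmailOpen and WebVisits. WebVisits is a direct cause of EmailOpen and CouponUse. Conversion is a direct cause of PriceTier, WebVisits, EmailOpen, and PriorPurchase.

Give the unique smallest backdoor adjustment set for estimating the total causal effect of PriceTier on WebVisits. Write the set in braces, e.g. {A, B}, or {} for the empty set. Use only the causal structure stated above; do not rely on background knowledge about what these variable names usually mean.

Variables eligible for adjustment (non-descendants of PriceTier, excluding PriceTier and WebVisits): {Conversion, PriorPurchase, StoreType}.
Backdoor paths from PriceTier to WebVisits:
  P1: PriceTier <- Conversion -> PriorPurchase -> EmailOpen <- WebVisits
  P2: PriceTier <- Conversion -> WebVisits
  P3: PriceTier <- Conversion -> EmailOpen <- WebVisits
The empty set is not sufficient: P2 (PriceTier <- Conversion -> WebVisits) has no collider blocking it and no conditioned non-collider, so it is open.
Try {Conversion}:
  P1: blocked at fork node Conversion ∈ conditioning set.
  P2: blocked at fork node Conversion ∈ conditioning set.
  P3: blocked at fork node Conversion ∈ conditioning set.
{Conversion} contains no descendant of PriceTier and blocks every backdoor path.
No other singleton works — e.g. {PriorPurchase} leaves P2 open — so {Conversion} is the unique smallest valid adjustment set.

{Conversion}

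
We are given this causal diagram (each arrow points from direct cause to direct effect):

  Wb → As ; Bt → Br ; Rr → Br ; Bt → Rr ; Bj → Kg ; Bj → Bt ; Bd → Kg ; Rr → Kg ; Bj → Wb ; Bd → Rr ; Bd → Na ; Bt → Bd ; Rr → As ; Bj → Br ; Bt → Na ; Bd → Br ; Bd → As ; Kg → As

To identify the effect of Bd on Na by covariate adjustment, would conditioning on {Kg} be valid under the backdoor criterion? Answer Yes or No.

No

Backdoor paths from Bd to Na (paths whose first edge points into Bd):
  P1: Bd <- Bt -> Na
Condition 1 (no descendant of Bd in the set): FAILS — Kg is a descendant of Bd.
Condition 2 (every backdoor path blocked by {Kg}):
  P1: open — no interior node is in the conditioning set.
{Kg} does not satisfy the backdoor criterion.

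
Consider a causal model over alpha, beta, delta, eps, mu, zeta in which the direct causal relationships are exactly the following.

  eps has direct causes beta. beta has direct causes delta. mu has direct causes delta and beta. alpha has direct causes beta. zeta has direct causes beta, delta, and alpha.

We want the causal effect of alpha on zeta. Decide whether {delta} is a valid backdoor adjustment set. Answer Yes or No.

Backdoor paths from alpha to zeta (paths whose first edge points into alpha):
  P1: alpha <- beta <- delta -> zeta
  P2: alpha <- beta -> mu <- delta -> zeta
  P3: alpha <- beta -> zeta
Condition 1 (no descendant of alpha in the set): holds — descendants of alpha are {zeta}; none are in {delta}.
Condition 2 (every backdoor path blocked by {delta}):
  P1: blocked at fork node delta ∈ conditioning set.
  P2: blocked at collider mu (neither it nor any descendant is in the conditioning set).
  P3: open — no interior node is in the conditioning set.
{delta} does not satisfy the backdoor criterion.

No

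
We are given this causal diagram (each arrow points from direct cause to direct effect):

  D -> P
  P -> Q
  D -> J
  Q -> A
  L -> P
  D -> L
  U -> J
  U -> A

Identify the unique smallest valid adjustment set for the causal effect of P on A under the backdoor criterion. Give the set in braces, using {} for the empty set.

Variables eligible for adjustment (non-descendants of P, excluding P and A): {D, J, L, U}.
Backdoor paths from P to A:
  P1: P <- D -> J <- U -> A
  P2: P <- L <- D -> J <- U -> A
Each backdoor path contains an unconditioned collider, so every path is already blocked with the empty conditioning set:
  P1: blocked at collider J (neither it nor any descendant is in the conditioning set).
  P2: blocked at collider J (neither it nor any descendant is in the conditioning set).
The empty set is therefore the unique smallest valid set.

{}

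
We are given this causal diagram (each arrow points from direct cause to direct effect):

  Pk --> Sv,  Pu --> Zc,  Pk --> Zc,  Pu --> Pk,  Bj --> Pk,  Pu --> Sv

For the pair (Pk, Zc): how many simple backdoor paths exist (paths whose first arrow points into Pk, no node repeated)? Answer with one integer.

A backdoor path from Pk to Zc is any simple undirected path whose first edge points into Pk (i.e. leaves Pk via a parent).
Parents of Pk: {Bj, Pu}.
Enumerating:
  P1: Pk <- Pu -> Zc
That exhausts the simple backdoor paths. Count: 1.

1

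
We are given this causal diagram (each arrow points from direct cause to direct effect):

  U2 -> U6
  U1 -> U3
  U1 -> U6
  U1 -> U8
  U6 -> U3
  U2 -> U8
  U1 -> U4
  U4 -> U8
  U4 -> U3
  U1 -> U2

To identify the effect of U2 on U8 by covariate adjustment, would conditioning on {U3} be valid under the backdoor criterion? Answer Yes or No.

No

Backdoor paths from U2 to U8 (paths whose first edge points into U2):
  P1: U2 <- U1 -> U4 -> U8
  P2: U2 <- U1 -> U6 -> U3 <- U4 -> U8
  P3: U2 <- U1 -> U8
  P4: U2 <- U1 -> U3 <- U4 -> U8
Condition 1 (no descendant of U2 in the set): FAILS — U3 is a descendant of U2.
Condition 2 (every backdoor path blocked by {U3}):
  P1: open — no interior node is in the conditioning set.
  P2: open — collider(s) U3 are conditioned on (or have a conditioned descendant) and no non-collider on the path is in the set.
  P3: open — no interior node is in the conditioning set.
  P4: open — collider(s) U3 are conditioned on (or have a conditioned descendant) and no non-collider on the path is in the set.
{U3} does not satisfy the backdoor criterion.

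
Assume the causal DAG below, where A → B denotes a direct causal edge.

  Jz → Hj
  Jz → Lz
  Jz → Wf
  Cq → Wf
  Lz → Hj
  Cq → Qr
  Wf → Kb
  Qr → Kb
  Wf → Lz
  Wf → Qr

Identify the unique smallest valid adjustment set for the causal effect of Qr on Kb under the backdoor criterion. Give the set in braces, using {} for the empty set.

Variables eligible for adjustment (non-descendants of Qr, excluding Qr and Kb): {Cq, Hj, Jz, Lz, Wf}.
Backdoor paths from Qr to Kb:
  P1: Qr <- Cq -> Wf -> Kb
  P2: Qr <- Wf -> Kb
The empty set is not sufficient: P1 (Qr <- Cq -> Wf -> Kb) has no collider blocking it and no conditioned non-collider, so it is open.
Try {Wf}:
  P1: blocked at chain node Wf ∈ conditioning set.
  P2: blocked at fork node Wf ∈ conditioning set.
{Wf} contains no descendant of Qr and blocks every backdoor path.
No other singleton works — e.g. {Jz} leaves P1 open — so {Wf} is the unique smallest valid adjustment set.

{Wf}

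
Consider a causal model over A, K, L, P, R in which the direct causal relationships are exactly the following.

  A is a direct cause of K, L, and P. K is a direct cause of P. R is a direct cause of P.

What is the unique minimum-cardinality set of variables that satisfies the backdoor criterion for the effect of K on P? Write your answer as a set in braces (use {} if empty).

Variables eligible for adjustment (non-descendants of K, excluding K and P): {A, L, R}.
Backdoor paths from K to P:
  P1: K <- A -> P
The empty set is not sufficient: P1 (K <- A -> P) has no collider blocking it and no conditioned non-collider, so it is open.
Try {A}:
  P1: blocked at fork node A ∈ conditioning set.
{A} contains no descendant of K and blocks every backdoor path.
No other singleton works — e.g. {R} leaves P1 open — so {A} is the unique smallest valid adjustment set.

{A}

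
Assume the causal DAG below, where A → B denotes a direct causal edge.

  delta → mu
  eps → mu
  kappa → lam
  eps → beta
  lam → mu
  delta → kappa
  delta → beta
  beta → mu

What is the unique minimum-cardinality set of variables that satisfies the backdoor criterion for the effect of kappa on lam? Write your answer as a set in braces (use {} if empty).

{}

Variables eligible for adjustment (non-descendants of kappa, excluding kappa and lam): {beta, delta, eps}.
Backdoor paths from kappa to lam:
  P1: kappa <- delta -> beta <- eps -> mu <- lam
  P2: kappa <- delta -> beta -> mu <- lam
  P3: kappa <- delta -> mu <- lam
Each backdoor path contains an unconditioned collider, so every path is already blocked with the empty conditioning set:
  P1: blocked at collider beta (neither it nor any descendant is in the conditioning set).
  P2: blocked at collider mu (neither it nor any descendant is in the conditioning set).
  P3: blocked at collider mu (neither it nor any descendant is in the conditioning set).
The empty set is therefore the unique smallest valid set.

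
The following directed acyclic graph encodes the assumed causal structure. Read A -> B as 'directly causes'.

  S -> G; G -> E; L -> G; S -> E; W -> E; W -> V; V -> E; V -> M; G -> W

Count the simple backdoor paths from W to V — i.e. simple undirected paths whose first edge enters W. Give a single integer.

A backdoor path from W to V is any simple undirected path whose first edge points into W (i.e. leaves W via a parent).
Parents of W: {G}.
Enumerating:
  P1: W <- G <- S -> E <- V
  P2: W <- G -> E <- V
That exhausts the simple backdoor paths. Count: 2.

2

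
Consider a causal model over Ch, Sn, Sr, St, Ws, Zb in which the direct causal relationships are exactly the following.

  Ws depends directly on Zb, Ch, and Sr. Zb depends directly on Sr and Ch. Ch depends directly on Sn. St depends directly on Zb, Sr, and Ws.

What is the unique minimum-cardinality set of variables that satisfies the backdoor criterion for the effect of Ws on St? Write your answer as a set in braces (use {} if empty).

{Sr, Zb}

Variables eligible for adjustment (non-descendants of Ws, excluding Ws and St): {Ch, Sn, Sr, Zb}.
Backdoor paths from Ws to St:
  P1: Ws <- Sr -> Zb -> St
  P2: Ws <- Sr -> St
  P3: Ws <- Ch -> Zb <- Sr -> St
  P4: Ws <- Ch -> Zb -> St
  P5: Ws <- Zb <- Sr -> St
  P6: Ws <- Zb -> St
The empty set is not sufficient: P1 (Ws <- Sr -> Zb -> St) has no collider blocking it and no conditioned non-collider, so it is open.
Try {Sr, Zb}:
  P1: blocked at fork node Sr ∈ conditioning set.
  P2: blocked at fork node Sr ∈ conditioning set.
  P3: blocked at fork node Sr ∈ conditioning set.
  P4: blocked at chain node Zb ∈ conditioning set.
  P5: blocked at chain node Zb ∈ conditioning set.
  P6: blocked at fork node Zb ∈ conditioning set.
{Sr, Zb} contains no descendant of Ws and blocks every backdoor path.
Every element of {Sr, Zb} is needed (dropping Sr leaves P2 open; dropping Zb leaves P4 open), so no proper subset is valid.
Among all size-2 subsets of the eligible variables, only {Sr, Zb} blocks every backdoor path, so it is the unique smallest valid adjustment set.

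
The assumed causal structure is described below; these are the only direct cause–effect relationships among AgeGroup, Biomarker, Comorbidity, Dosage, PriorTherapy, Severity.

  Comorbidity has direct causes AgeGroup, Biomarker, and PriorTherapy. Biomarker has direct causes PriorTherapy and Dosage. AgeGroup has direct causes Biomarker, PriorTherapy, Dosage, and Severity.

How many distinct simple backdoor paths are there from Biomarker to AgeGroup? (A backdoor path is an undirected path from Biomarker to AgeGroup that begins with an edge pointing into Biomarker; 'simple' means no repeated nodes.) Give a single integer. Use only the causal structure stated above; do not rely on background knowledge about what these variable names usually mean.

A backdoor path from Biomarker to AgeGroup is any simple undirected path whose first edge points into Biomarker (i.e. leaves Biomarker via a parent).
Parents of Biomarker: {Dosage, PriorTherapy}.
Enumerating:
  P1: Biomarker <- PriorTherapy -> AgeGroup
  P2: Biomarker <- PriorTherapy -> Comorbidity <- AgeGroup
  P3: Biomarker <- Dosage -> AgeGroup
That exhausts the simple backdoor paths. Count: 3.

3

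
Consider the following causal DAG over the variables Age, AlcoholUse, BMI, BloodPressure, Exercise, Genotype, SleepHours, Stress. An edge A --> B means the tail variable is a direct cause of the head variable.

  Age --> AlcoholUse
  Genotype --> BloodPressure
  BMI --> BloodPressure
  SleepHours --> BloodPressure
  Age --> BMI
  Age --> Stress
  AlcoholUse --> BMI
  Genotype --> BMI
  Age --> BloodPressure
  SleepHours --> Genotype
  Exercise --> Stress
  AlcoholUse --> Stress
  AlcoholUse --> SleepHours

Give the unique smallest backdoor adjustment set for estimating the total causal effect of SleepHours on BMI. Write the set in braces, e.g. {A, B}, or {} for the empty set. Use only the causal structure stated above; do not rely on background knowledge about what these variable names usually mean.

Variables eligible for adjustment (non-descendants of SleepHours, excluding SleepHours and BMI): {Age, AlcoholUse, Exercise, Stress}.
Backdoor paths from SleepHours to BMI:
  P1: SleepHours <- AlcoholUse <- Age -> BMI
  P2: SleepHours <- AlcoholUse <- Age -> BloodPressure <- Genotype -> BMI
  P3: SleepHours <- AlcoholUse <- Age -> BloodPressure <- BMI
  P4: SleepHours <- AlcoholUse -> BMI
  P5: SleepHours <- AlcoholUse -> Stress <- Age -> BMI
  P6: SleepHours <- AlcoholUse -> Stress <- Age -> BloodPressure <- Genotype -> BMI
  P7: SleepHours <- AlcoholUse -> Stress <- Age -> BloodPressure <- BMI
The empty set is not sufficient: P1 (SleepHours <- AlcoholUse <- Age -> BMI) has no collider blocking it and no conditioned non-collider, so it is open.
Try {AlcoholUse}:
  P1: blocked at chain node AlcoholUse ∈ conditioning set.
  P2: blocked at chain node AlcoholUse ∈ conditioning set.
  P3: blocked at chain node AlcoholUse ∈ conditioning set.
  P4: blocked at fork node AlcoholUse ∈ conditioning set.
  P5: blocked at fork node AlcoholUse ∈ conditioning set.
  P6: blocked at fork node AlcoholUse ∈ conditioning set.
  P7: blocked at fork node AlcoholUse ∈ conditioning set.
{AlcoholUse} contains no descendant of SleepHours and blocks every backdoor path.
No other singleton works — e.g. {Age} leaves P4 open — so {AlcoholUse} is the unique smallest valid adjustment set.

{AlcoholUse}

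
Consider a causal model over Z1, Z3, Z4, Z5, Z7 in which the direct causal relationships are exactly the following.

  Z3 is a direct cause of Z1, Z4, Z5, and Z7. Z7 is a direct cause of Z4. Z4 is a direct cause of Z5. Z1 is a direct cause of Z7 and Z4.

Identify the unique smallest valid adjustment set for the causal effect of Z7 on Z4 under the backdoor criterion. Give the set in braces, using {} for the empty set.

Variables eligible for adjustment (non-descendants of Z7, excluding Z7 and Z4): {Z1, Z3}.
Backdoor paths from Z7 to Z4:
  P1: Z7 <- Z3 -> Z1 -> Z4
  P2: Z7 <- Z3 -> Z4
  P3: Z7 <- Z3 -> Z5 <- Z4
  P4: Z7 <- Z1 <- Z3 -> Z4
  P5: Z7 <- Z1 <- Z3 -> Z5 <- Z4
  P6: Z7 <- Z1 -> Z4
The empty set is not sufficient: P1 (Z7 <- Z3 -> Z1 -> Z4) has no collider blocking it and no conditioned non-collider, so it is open.
Try {Z1, Z3}:
  P1: blocked at fork node Z3 ∈ conditioning set.
  P2: blocked at fork node Z3 ∈ conditioning set.
  P3: blocked at fork node Z3 ∈ conditioning set.
  P4: blocked at chain node Z1 ∈ conditioning set.
  P5: blocked at chain node Z1 ∈ conditioning set.
  P6: blocked at fork node Z1 ∈ conditioning set.
{Z1, Z3} contains no descendant of Z7 and blocks every backdoor path.
Every element of {Z1, Z3} is needed (dropping Z1 leaves P6 open; dropping Z3 leaves P2 open), so no proper subset is valid.
Among all size-2 subsets of the eligible variables, only {Z1, Z3} blocks every backdoor path, so it is the unique smallest valid adjustment set.

{Z1, Z3}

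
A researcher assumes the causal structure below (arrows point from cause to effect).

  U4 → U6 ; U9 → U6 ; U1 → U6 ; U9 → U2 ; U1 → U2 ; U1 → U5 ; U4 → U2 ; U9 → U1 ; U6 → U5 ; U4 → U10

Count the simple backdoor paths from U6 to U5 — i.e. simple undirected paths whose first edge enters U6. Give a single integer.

5

A backdoor path from U6 to U5 is any simple undirected path whose first edge points into U6 (i.e. leaves U6 via a parent).
Parents of U6: {U1, U4, U9}.
Enumerating:
  P1: U6 <- U4 -> U2 <- U9 -> U1 -> U5
  P2: U6 <- U4 -> U2 <- U1 -> U5
  P3: U6 <- U9 -> U1 -> U5
  P4: U6 <- U9 -> U2 <- U1 -> U5
  P5: U6 <- U1 -> U5
That exhausts the simple backdoor paths. Count: 5.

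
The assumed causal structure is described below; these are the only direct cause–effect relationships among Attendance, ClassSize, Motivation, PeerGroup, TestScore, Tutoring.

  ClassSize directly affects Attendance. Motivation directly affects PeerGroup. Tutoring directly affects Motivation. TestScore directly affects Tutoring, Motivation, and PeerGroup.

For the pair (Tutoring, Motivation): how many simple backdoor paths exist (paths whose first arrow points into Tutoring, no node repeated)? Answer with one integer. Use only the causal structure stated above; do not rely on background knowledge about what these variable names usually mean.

A backdoor path from Tutoring to Motivation is any simple undirected path whose first edge points into Tutoring (i.e. leaves Tutoring via a parent).
Parents of Tutoring: {TestScore}.
Enumerating:
  P1: Tutoring <- TestScore -> Motivation
  P2: Tutoring <- TestScore -> PeerGroup <- Motivation
That exhausts the simple backdoor paths. Count: 2.

2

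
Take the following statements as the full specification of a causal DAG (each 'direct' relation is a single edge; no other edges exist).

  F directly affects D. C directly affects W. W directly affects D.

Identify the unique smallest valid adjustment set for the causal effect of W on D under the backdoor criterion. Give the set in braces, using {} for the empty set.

Variables eligible for adjustment (non-descendants of W, excluding W and D): {C, F}.
Backdoor paths from W to D:
  (none)
With no backdoor paths the empty set already satisfies the criterion, and it is trivially minimal.

{}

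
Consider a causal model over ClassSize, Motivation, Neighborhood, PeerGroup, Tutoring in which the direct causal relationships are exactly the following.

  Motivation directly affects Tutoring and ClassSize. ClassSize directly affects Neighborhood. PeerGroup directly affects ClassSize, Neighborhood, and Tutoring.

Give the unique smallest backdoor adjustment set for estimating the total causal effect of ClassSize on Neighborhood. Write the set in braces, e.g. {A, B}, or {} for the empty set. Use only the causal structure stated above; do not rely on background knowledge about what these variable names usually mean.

Variables eligible for adjustment (non-descendants of ClassSize, excluding ClassSize and Neighborhood): {Motivation, PeerGroup, Tutoring}.
Backdoor paths from ClassSize to Neighborhood:
  P1: ClassSize <- PeerGroup -> Neighborhood
  P2: ClassSize <- Motivation -> Tutoring <- PeerGroup -> Neighborhood
The empty set is not sufficient: P1 (ClassSize <- PeerGroup -> Neighborhood) has no collider blocking it and no conditioned non-collider, so it is open.
Try {PeerGroup}:
  P1: blocked at fork node PeerGroup ∈ conditioning set.
  P2: blocked at collider Tutoring (neither it nor any descendant is in the conditioning set).
{PeerGroup} contains no descendant of ClassSize and blocks every backdoor path.
No other singleton works — e.g. {Motivation} leaves P1 open — so {PeerGroup} is the unique smallest valid adjustment set.

{PeerGroup}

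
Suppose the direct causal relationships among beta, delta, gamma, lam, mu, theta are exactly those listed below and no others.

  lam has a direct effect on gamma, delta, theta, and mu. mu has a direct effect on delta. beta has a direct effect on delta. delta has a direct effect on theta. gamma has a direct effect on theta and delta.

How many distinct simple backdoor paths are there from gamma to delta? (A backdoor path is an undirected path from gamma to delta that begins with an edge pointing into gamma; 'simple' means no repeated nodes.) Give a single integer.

3

A backdoor path from gamma to delta is any simple undirected path whose first edge points into gamma (i.e. leaves gamma via a parent).
Parents of gamma: {lam}.
Enumerating:
  P1: gamma <- lam -> mu -> delta
  P2: gamma <- lam -> delta
  P3: gamma <- lam -> theta <- delta
That exhausts the simple backdoor paths. Count: 3.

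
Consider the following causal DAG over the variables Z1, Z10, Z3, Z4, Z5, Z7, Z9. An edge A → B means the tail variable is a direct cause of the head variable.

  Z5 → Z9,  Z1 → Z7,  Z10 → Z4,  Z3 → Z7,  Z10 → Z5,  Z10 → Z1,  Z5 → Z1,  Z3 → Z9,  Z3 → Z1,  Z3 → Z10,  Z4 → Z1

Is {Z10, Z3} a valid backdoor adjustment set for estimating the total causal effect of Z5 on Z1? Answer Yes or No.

Yes

Backdoor paths from Z5 to Z1 (paths whose first edge points into Z5):
  P1: Z5 <- Z10 <- Z3 -> Z1
  P2: Z5 <- Z10 <- Z3 -> Z7 <- Z1
  P3: Z5 <- Z10 -> Z4 -> Z1
  P4: Z5 <- Z10 -> Z1
Condition 1 (no descendant of Z5 in the set): holds — descendants of Z5 are {Z1, Z7, Z9}; none are in {Z10, Z3}.
Condition 2 (every backdoor path blocked by {Z10, Z3}):
  P1: blocked at chain node Z10 ∈ conditioning set.
  P2: blocked at chain node Z10 ∈ conditioning set.
  P3: blocked at fork node Z10 ∈ conditioning set.
  P4: blocked at fork node Z10 ∈ conditioning set.
{Z10, Z3} satisfies the backdoor criterion.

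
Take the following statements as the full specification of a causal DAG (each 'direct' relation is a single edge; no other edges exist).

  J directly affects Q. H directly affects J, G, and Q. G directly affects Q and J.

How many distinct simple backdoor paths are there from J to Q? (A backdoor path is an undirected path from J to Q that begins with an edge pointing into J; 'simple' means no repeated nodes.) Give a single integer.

A backdoor path from J to Q is any simple undirected path whose first edge points into J (i.e. leaves J via a parent).
Parents of J: {G, H}.
Enumerating:
  P1: J <- H -> G -> Q
  P2: J <- H -> Q
  P3: J <- G <- H -> Q
  P4: J <- G -> Q
That exhausts the simple backdoor paths. Count: 4.

4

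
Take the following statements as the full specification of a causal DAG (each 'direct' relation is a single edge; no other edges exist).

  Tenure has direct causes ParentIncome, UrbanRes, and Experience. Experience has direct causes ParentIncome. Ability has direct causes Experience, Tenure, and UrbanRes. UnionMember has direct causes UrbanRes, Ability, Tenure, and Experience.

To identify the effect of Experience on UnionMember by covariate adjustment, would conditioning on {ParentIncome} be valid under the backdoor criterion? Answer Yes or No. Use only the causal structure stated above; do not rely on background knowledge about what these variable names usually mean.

Yes

Backdoor paths from Experience to UnionMember (paths whose first edge points into Experience):
  P1: Experience <- ParentIncome -> Tenure <- UrbanRes -> Ability -> UnionMember
  P2: Experience <- ParentIncome -> Tenure <- UrbanRes -> UnionMember
  P3: Experience <- ParentIncome -> Tenure -> Ability <- UrbanRes -> UnionMember
  P4: Experience <- ParentIncome -> Tenure -> Ability -> UnionMember
  P5: Experience <- ParentIncome -> Tenure -> UnionMember
Condition 1 (no descendant of Experience in the set): holds — descendants of Experience are {Ability, Tenure, UnionMember}; none are in {ParentIncome}.
Condition 2 (every backdoor path blocked by {ParentIncome}):
  P1: blocked at fork node ParentIncome ∈ conditioning set.
  P2: blocked at fork node ParentIncome ∈ conditioning set.
  P3: blocked at fork node ParentIncome ∈ conditioning set.
  P4: blocked at fork node ParentIncome ∈ conditioning set.
  P5: blocked at fork node ParentIncome ∈ conditioning set.
{ParentIncome} satisfies the backdoor criterion.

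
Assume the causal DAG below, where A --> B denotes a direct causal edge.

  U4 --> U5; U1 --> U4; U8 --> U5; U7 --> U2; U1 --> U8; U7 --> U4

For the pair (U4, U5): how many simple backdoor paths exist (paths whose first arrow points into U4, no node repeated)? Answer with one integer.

1

A backdoor path from U4 to U5 is any simple undirected path whose first edge points into U4 (i.e. leaves U4 via a parent).
Parents of U4: {U1, U7}.
Enumerating:
  P1: U4 <- U1 -> U8 -> U5
That exhausts the simple backdoor paths. Count: 1.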